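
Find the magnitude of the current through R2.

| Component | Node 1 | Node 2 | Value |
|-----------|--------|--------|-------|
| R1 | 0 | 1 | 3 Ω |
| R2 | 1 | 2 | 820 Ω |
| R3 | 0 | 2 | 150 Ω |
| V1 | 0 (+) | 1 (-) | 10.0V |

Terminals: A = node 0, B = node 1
Nodal analysis, taking node 1 as the 0 V reference.
Source V1 fixes V_0 = 10 V.
KCL at each unknown node (sum of currents leaving = 0; resistances in Ω):
  Node 2: (V_2 - 0)/820 + (V_2 - 10)/150 = 0
Collecting terms: 0.007886 × V_2 = 0.06667  =>  V_2 = 8.454 V
I_R2 = (V_1 - V_2)/R2 = (0 - 8.454)/820 = -0.01031 A
|I_R2| = 0.01031 A

Final answer: |I_R2| = 0.01031 A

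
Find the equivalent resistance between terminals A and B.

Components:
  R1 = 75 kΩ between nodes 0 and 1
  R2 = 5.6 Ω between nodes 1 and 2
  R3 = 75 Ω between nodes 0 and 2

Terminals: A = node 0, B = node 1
Reduce the network between node 0 (A) and node 1 (B) by series/parallel combination:
  Rs1 = R3 + R2 (series, joined only at node 2) = 75 + 5.6 = 80.6 Ω
  Rp1 = R1 ‖ Rs1 (parallel, both between nodes 0 and 1) = 1/(1/75000 + 1/80.6) = 80.51 Ω
R_eq = 80.51 Ω

Final answer: 80.51 Ω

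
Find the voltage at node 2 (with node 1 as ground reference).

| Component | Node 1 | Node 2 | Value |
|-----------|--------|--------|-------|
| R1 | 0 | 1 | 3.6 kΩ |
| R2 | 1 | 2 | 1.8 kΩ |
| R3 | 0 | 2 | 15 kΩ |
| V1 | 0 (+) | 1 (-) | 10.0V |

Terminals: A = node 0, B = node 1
Nodal analysis, taking node 1 as the 0 V reference.
Source V1 fixes V_0 = 10 V.
KCL at each unknown node (sum of currents leaving = 0; resistances in Ω):
  Node 2: (V_2 - 0)/1800 + (V_2 - 10)/15000 = 0
Collecting terms: 0.0006222 × V_2 = 0.0006667  =>  V_2 = 1.071 V
The requested potential is V_2 = 1.071 V.

Final answer: V_2 = 1.071 V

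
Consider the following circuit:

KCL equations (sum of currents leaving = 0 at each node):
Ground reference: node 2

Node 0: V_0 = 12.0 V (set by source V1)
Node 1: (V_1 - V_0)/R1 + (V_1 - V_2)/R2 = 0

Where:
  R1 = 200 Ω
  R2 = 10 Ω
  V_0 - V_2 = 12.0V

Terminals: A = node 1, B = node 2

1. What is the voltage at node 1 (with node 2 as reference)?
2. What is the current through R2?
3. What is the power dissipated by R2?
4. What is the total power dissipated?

Nodal analysis, taking node 2 as the 0 V reference.
Source V1 fixes V_0 = 12 V.
KCL at each unknown node (sum of currents leaving = 0; resistances in Ω):
  Node 1: (V_1 - 12)/200 + (V_1 - 0)/10 = 0
Collecting terms: 0.105 × V_1 = 0.06  =>  V_1 = 0.5714 V
Part 1:
  Read off the nodal solution: V_1 = 0.5714 V
Part 2:
  I_R2 = (V_1 - V_2)/R2 = (0.5714 - 0)/10 = 0.05714 A
  Magnitude: I_R2 = 0.05714 A
Part 3:
  I_R2 = (V_1 - V_2)/R2 = (0.5714 - 0)/10 = 0.05714 A
  P_R2 = I_R2² × R2 = (0.05714)² × 10 = 0.03265 W
Part 4:
  Power in each resistor, P = (ΔV)²/R:
    P_R1 = (12 - 0.5714)²/200 = 0.6531 W
    P_R2 = (0.5714 - 0)²/10 = 0.03265 W
  P_total = P_R1 + P_R2 = 0.6857 W

Final answers:
1. V_1 = 0.5714 V
2. I_R2 = 0.05714 A
3. P_R2 = 0.03265 W
4. P_total = 0.6857 W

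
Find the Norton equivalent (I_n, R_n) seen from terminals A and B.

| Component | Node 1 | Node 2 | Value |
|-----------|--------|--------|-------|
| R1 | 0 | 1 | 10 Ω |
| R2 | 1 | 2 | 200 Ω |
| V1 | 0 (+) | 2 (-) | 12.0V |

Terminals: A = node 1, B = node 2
Find the Thévenin equivalent first; then I_n = V_th/R_th and R_n = R_th.
Step 1 — V_th is the open-circuit voltage V_A - V_B (nothing connected across the terminals).
Nodal analysis, taking node 2 as the 0 V reference.
Source V1 fixes V_0 = 12 V.
KCL at each unknown node (sum of currents leaving = 0; resistances in Ω):
  Node 1: (V_1 - 12)/10 + (V_1 - 0)/200 = 0
Collecting terms: 0.105 × V_1 = 1.2  =>  V_1 = 11.43 V
V_th = V_1 - V_2 = 11.43 - 0 = 11.43 V
Step 2 — R_th: zero the source — replace V1 by a short circuit (node 2 merges into node 0) — and find the resistance seen between A (node 1) and B (node 0).
Reduce the network between node 1 (A) and node 0 (B) by series/parallel combination:
  Rp1 = R1 ‖ R2 (parallel, both between nodes 0 and 1) = 1/(1/10 + 1/200) = 9.524 Ω
R_th = 9.524 Ω
I_n = V_th/R_th = 11.43/9.524 = 1.2 A, and R_n = R_th = 9.524 Ω

Final answer: I_n = 1.2 A, R_n = 9.524 Ω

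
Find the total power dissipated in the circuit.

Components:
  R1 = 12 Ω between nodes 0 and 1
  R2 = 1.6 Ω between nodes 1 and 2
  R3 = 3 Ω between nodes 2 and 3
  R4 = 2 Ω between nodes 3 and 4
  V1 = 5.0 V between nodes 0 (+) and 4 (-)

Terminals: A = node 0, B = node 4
Nodal analysis, taking node 4 as the 0 V reference.
Source V1 fixes V_0 = 5 V.
KCL at each unknown node (sum of currents leaving = 0; resistances in Ω):
  Node 1: (V_1 - 5)/12 + (V_1 - V_2)/1.6 = 0
  Node 2: (V_2 - V_1)/1.6 + (V_2 - V_3)/3 = 0
  Node 3: (V_3 - V_2)/3 + (V_3 - 0)/2 = 0
Collecting terms (coefficients in siemens):
  0.7083·V_1 - 0.625·V_2 = 0.4167
  0.9583·V_2 - 0.625·V_1 - 0.3333·V_3 = 0
  0.8333·V_3 - 0.3333·V_2 = 0
Solving these 3 simultaneous equations (Gaussian elimination) gives:
  V_1 = 1.774 V, V_2 = 1.344 V, V_3 = 0.5376 V
Power in each resistor, P = (ΔV)²/R:
  P_R1 = (5 - 1.774)²/12 = 0.8672 W
  P_R2 = (1.774 - 1.344)²/1.6 = 0.1156 W
  P_R3 = (1.344 - 0.5376)²/3 = 0.2168 W
  P_R4 = (0.5376 - 0)²/2 = 0.1445 W
P_total = P_R1 + P_R2 + P_R3 + P_R4 = 1.344 W

Final answer: 1.344 W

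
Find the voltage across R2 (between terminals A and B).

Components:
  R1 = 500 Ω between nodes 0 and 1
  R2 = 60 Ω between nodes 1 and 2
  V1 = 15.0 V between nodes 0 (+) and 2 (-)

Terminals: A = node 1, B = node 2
R1 and R2 are in series across V1 (node 0 → node 1 → node 2), and the output A–B is taken across R2, so this is a voltage divider.
Series current: I = V1/(R1 + R2) = 15/(500 + 60) = 15/560 = 0.02679 A
V_R2 = I × R2 = V1 × R2/(R1 + R2) = 15 × 60/560 = 1.607 V

Final answer: 1.607 V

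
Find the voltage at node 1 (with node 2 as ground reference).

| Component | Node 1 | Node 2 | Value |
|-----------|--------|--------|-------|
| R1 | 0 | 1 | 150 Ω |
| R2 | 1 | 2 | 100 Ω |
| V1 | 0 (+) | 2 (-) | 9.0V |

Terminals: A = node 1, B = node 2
Nodal analysis, taking node 2 as the 0 V reference.
Source V1 fixes V_0 = 9 V.
KCL at each unknown node (sum of currents leaving = 0; resistances in Ω):
  Node 1: (V_1 - 9)/150 + (V_1 - 0)/100 = 0
Collecting terms: 0.01667 × V_1 = 0.06  =>  V_1 = 3.6 V
The requested potential is V_1 = 3.6 V.

Final answer: V_1 = 3.6 V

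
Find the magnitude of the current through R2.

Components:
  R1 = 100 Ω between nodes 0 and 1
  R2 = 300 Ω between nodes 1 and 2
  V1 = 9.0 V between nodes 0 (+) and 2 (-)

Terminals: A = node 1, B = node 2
Nodal analysis, taking node 2 as the 0 V reference.
Source V1 fixes V_0 = 9 V.
KCL at each unknown node (sum of currents leaving = 0; resistances in Ω):
  Node 1: (V_1 - 9)/100 + (V_1 - 0)/300 = 0
Collecting terms: 0.01333 × V_1 = 0.09  =>  V_1 = 6.75 V
I_R2 = (V_1 - V_2)/R2 = (6.75 - 0)/300 = 0.0225 A
|I_R2| = 0.0225 A

Final answer: |I_R2| = 0.0225 A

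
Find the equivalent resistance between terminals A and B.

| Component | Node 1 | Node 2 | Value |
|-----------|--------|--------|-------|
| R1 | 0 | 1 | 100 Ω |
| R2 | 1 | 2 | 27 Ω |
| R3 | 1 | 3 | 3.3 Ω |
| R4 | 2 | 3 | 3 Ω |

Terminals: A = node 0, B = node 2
Reduce the network between node 0 (A) and node 2 (B) by series/parallel combination:
  Rs1 = R3 + R4 (series, joined only at node 3) = 3.3 + 3 = 6.3 Ω
  Rp1 = R2 ‖ Rs1 (parallel, both between nodes 1 and 2) = 1/(1/27 + 1/6.3) = 5.108 Ω
  Rs2 = R1 + Rp1 (series, joined only at node 1) = 100 + 5.108 = 105.1 Ω
R_eq = 105.1 Ω

Final answer: 105.1 Ω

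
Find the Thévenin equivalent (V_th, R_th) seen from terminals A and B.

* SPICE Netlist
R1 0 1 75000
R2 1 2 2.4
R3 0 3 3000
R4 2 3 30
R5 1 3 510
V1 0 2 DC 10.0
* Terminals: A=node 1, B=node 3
Step 1 — V_th is the open-circuit voltage V_A - V_B (nothing connected across the terminals).
Nodal analysis, taking node 2 as the 0 V reference.
Source V1 fixes V_0 = 10 V.
KCL at each unknown node (sum of currents leaving = 0; resistances in Ω):
  Node 1: (V_1 - 10)/75000 + (V_1 - 0)/2.4 + (V_1 - V_3)/510 = 0
  Node 3: (V_3 - 10)/3000 + (V_3 - 0)/30 + (V_3 - V_1)/510 = 0
Collecting terms (coefficients in siemens):
  0.4186·V_1 - 0.001961·V_3 = 0.0001333
  0.03563·V_3 - 0.001961·V_1 = 0.003333
Determinant D = (0.4186)(0.03563) - (-0.001961)(-0.001961) = 0.01491
V_1 = [(0.0001333)(0.03563) - (-0.001961)(0.003333)]/D = 0.0007569 V
V_3 = [(0.4186)(0.003333) - (0.0001333)(-0.001961)]/D = 0.0936 V
V_th = V_1 - V_3 = 0.0007569 - 0.0936 = -0.09285 V
Step 2 — R_th: zero the source — replace V1 by a short circuit (node 2 merges into node 0) — and find the resistance seen between A (node 1) and B (node 3).
Reduce the network between node 1 (A) and node 3 (B) by series/parallel combination:
  Rp1 = R1 ‖ R2 (parallel, both between nodes 0 and 1) = 1/(1/75000 + 1/2.4) = 2.4 Ω
  Rp2 = R3 ‖ R4 (parallel, both between nodes 0 and 3) = 1/(1/3000 + 1/30) = 29.7 Ω
  Rs1 = Rp1 + Rp2 (series, joined only at node 0) = 2.4 + 29.7 = 32.1 Ω
  Rp3 = R5 ‖ Rs1 (parallel, both between nodes 1 and 3) = 1/(1/510 + 1/32.1) = 30.2 Ω
R_th = 30.2 Ω

Final answer: V_th = -0.09285 V, R_th = 30.2 Ω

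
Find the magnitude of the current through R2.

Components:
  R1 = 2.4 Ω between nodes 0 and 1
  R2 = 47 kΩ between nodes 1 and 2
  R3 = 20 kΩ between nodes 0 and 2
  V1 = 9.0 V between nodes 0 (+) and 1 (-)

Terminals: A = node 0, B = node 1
Nodal analysis, taking node 1 as the 0 V reference.
Source V1 fixes V_0 = 9 V.
KCL at each unknown node (sum of currents leaving = 0; resistances in Ω):
  Node 2: (V_2 - 0)/47000 + (V_2 - 9)/20000 = 0
Collecting terms: 0.00007128 × V_2 = 0.00045  =>  V_2 = 6.313 V
I_R2 = (V_1 - V_2)/R2 = (0 - 6.313)/47000 = -0.0001343 A
|I_R2| = 0.0001343 A

Final answer: |I_R2| = 0.0001343 A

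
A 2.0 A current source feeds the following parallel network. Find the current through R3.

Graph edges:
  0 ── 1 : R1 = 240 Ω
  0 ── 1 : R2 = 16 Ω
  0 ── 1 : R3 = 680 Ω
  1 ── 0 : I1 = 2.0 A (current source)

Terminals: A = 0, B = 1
All resistors sit directly between nodes 0 and 1, so they are in parallel and share one voltage V; the full source current 2 A splits among them.
1/R_par = 1/240 + 1/16 + 1/680 = 0.06814 S  =>  R_par = 14.68 Ω
V = I × R_par = 2 × 14.68 = 29.35 V
I_R3 = V/R3 = 29.35/680 = 0.04317 A

Final answer: 0.04317 A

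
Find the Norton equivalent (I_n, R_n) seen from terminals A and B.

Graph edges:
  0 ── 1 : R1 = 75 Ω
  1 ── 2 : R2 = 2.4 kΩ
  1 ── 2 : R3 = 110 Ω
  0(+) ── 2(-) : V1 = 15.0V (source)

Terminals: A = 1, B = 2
Find the Thévenin equivalent first; then I_n = V_th/R_th and R_n = R_th.
Step 1 — V_th is the open-circuit voltage V_A - V_B (nothing connected across the terminals).
Nodal analysis, taking node 2 as the 0 V reference.
Source V1 fixes V_0 = 15 V.
KCL at each unknown node (sum of currents leaving = 0; resistances in Ω):
  Node 1: (V_1 - 15)/75 + (V_1 - 0)/2400 + (V_1 - 0)/110 = 0
Collecting terms: 0.02284 × V_1 = 0.2  =>  V_1 = 8.756 V
V_th = V_1 - V_2 = 8.756 - 0 = 8.756 V
Step 2 — R_th: zero the source — replace V1 by a short circuit (node 2 merges into node 0) — and find the resistance seen between A (node 1) and B (node 0).
Reduce the network between node 1 (A) and node 0 (B) by series/parallel combination:
  Rp1 = R1 ‖ R2 ‖ R3 (parallel, all between nodes 0 and 1) = 1/(1/75 + 1/2400 + 1/110) = 43.78 Ω
R_th = 43.78 Ω
I_n = V_th/R_th = 8.756/43.78 = 0.2 A, and R_n = R_th = 43.78 Ω

Final answer: I_n = 0.2 A, R_n = 43.78 Ω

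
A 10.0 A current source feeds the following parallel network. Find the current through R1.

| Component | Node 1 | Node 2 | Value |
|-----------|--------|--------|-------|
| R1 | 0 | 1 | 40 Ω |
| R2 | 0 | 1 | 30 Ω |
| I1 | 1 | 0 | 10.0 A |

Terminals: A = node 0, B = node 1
All resistors sit directly between nodes 0 and 1, so they are in parallel and share one voltage V; the full source current 10 A splits among them.
1/R_par = 1/40 + 1/30 = 0.05833 S  =>  R_par = 17.14 Ω
V = I × R_par = 10 × 17.14 = 171.4 V
I_R1 = V/R1 = 171.4/40 = 4.286 A

Final answer: 4.286 A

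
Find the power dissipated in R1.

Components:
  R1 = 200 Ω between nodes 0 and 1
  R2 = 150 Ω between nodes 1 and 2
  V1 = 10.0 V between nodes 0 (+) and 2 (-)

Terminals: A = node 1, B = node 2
Nodal analysis, taking node 2 as the 0 V reference.
Source V1 fixes V_0 = 10 V.
KCL at each unknown node (sum of currents leaving = 0; resistances in Ω):
  Node 1: (V_1 - 10)/200 + (V_1 - 0)/150 = 0
Collecting terms: 0.01167 × V_1 = 0.05  =>  V_1 = 4.286 V
I_R1 = (V_0 - V_1)/R1 = (10 - 4.286)/200 = 0.02857 A
P_R1 = I_R1² × R1 = (0.02857)² × 200 = 0.1633 W

Final answer: 0.1633 W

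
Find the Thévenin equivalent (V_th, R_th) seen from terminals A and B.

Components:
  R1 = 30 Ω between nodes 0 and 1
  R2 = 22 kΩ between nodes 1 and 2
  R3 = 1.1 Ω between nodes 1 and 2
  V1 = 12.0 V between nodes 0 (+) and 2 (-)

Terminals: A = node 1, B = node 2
Step 1 — V_th is the open-circuit voltage V_A - V_B (nothing connected across the terminals).
Nodal analysis, taking node 2 as the 0 V reference.
Source V1 fixes V_0 = 12 V.
KCL at each unknown node (sum of currents leaving = 0; resistances in Ω):
  Node 1: (V_1 - 12)/30 + (V_1 - 0)/22000 + (V_1 - 0)/1.1 = 0
Collecting terms: 0.9425 × V_1 = 0.4  =>  V_1 = 0.4244 V
V_th = V_1 - V_2 = 0.4244 - 0 = 0.4244 V
Step 2 — R_th: zero the source — replace V1 by a short circuit (node 2 merges into node 0) — and find the resistance seen between A (node 1) and B (node 0).
Reduce the network between node 1 (A) and node 0 (B) by series/parallel combination:
  Rp1 = R1 ‖ R2 ‖ R3 (parallel, all between nodes 0 and 1) = 1/(1/30 + 1/22000 + 1/1.1) = 1.061 Ω
R_th = 1.061 Ω

Final answer: V_th = 0.4244 V, R_th = 1.061 Ω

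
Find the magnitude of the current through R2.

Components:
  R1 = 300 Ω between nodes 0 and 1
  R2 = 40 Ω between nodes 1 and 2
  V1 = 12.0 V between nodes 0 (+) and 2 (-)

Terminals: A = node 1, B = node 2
Nodal analysis, taking node 2 as the 0 V reference.
Source V1 fixes V_0 = 12 V.
KCL at each unknown node (sum of currents leaving = 0; resistances in Ω):
  Node 1: (V_1 - 12)/300 + (V_1 - 0)/40 = 0
Collecting terms: 0.02833 × V_1 = 0.04  =>  V_1 = 1.412 V
I_R2 = (V_1 - V_2)/R2 = (1.412 - 0)/40 = 0.03529 A
|I_R2| = 0.03529 A

Final answer: |I_R2| = 0.03529 A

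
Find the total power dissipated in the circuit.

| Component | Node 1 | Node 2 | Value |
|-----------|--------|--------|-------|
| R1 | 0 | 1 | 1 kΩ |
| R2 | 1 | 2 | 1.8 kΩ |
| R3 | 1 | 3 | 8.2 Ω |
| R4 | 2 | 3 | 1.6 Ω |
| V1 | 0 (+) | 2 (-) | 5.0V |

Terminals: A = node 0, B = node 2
Nodal analysis, taking node 2 as the 0 V reference.
Source V1 fixes V_0 = 5 V.
KCL at each unknown node (sum of currents leaving = 0; resistances in Ω):
  Node 1: (V_1 - 5)/1000 + (V_1 - 0)/1800 + (V_1 - V_3)/8.2 = 0
  Node 3: (V_3 - V_1)/8.2 + (V_3 - 0)/1.6 = 0
Collecting terms (coefficients in siemens):
  0.1235·V_1 - 0.122·V_3 = 0.005
  0.747·V_3 - 0.122·V_1 = 0
Determinant D = (0.1235)(0.747) - (-0.122)(-0.122) = 0.07738
V_1 = [(0.005)(0.747) - (-0.122)(0)]/D = 0.04826 V
V_3 = [(0.1235)(0) - (0.005)(-0.122)]/D = 0.00788 V
Power in each resistor, P = (ΔV)²/R:
  P_R1 = (5 - 0.04826)²/1000 = 0.02452 W
  P_R2 = (0.04826 - 0)²/1800 = 0.000001294 W
  P_R3 = (0.04826 - 0.00788)²/8.2 = 0.0001989 W
  P_R4 = (0 - 0.00788)²/1.6 = 0.00003881 W
P_total = P_R1 + P_R2 + P_R3 + P_R4 = 0.02476 W

Final answer: 0.02476 W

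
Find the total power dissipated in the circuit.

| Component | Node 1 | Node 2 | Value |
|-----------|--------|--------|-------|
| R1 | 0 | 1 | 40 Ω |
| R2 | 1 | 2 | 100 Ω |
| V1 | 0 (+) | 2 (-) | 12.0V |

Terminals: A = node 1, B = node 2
Nodal analysis, taking node 2 as the 0 V reference.
Source V1 fixes V_0 = 12 V.
KCL at each unknown node (sum of currents leaving = 0; resistances in Ω):
  Node 1: (V_1 - 12)/40 + (V_1 - 0)/100 = 0
Collecting terms: 0.035 × V_1 = 0.3  =>  V_1 = 8.571 V
Power in each resistor, P = (ΔV)²/R:
  P_R1 = (12 - 8.571)²/40 = 0.2939 W
  P_R2 = (8.571 - 0)²/100 = 0.7347 W
P_total = P_R1 + P_R2 = 1.029 W

Final answer: 1.029 W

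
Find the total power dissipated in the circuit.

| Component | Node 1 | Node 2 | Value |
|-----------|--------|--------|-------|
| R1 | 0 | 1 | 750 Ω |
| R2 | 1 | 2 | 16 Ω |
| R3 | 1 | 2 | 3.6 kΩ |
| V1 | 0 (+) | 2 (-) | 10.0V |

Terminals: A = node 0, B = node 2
Nodal analysis, taking node 2 as the 0 V reference.
Source V1 fixes V_0 = 10 V.
KCL at each unknown node (sum of currents leaving = 0; resistances in Ω):
  Node 1: (V_1 - 10)/750 + (V_1 - 0)/16 + (V_1 - 0)/3600 = 0
Collecting terms: 0.06411 × V_1 = 0.01333  =>  V_1 = 0.208 V
Power in each resistor, P = (ΔV)²/R:
  P_R1 = (10 - 0.208)²/750 = 0.1278 W
  P_R2 = (0.208 - 0)²/16 = 0.002703 W
  P_R3 = (0.208 - 0)²/3600 = 0.00001201 W
P_total = P_R1 + P_R2 + P_R3 = 0.1306 W

Final answer: 0.1306 W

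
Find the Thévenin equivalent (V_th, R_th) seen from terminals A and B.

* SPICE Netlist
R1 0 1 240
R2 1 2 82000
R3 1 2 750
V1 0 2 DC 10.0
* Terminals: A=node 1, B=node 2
Step 1 — V_th is the open-circuit voltage V_A - V_B (nothing connected across the terminals).
Nodal analysis, taking node 2 as the 0 V reference.
Source V1 fixes V_0 = 10 V.
KCL at each unknown node (sum of currents leaving = 0; resistances in Ω):
  Node 1: (V_1 - 10)/240 + (V_1 - 0)/82000 + (V_1 - 0)/750 = 0
Collecting terms: 0.005512 × V_1 = 0.04167  =>  V_1 = 7.559 V
V_th = V_1 - V_2 = 7.559 - 0 = 7.559 V
Step 2 — R_th: zero the source — replace V1 by a short circuit (node 2 merges into node 0) — and find the resistance seen between A (node 1) and B (node 0).
Reduce the network between node 1 (A) and node 0 (B) by series/parallel combination:
  Rp1 = R1 ‖ R2 ‖ R3 (parallel, all between nodes 0 and 1) = 1/(1/240 + 1/82000 + 1/750) = 181.4 Ω
R_th = 181.4 Ω

Final answer: V_th = 7.559 V, R_th = 181.4 Ω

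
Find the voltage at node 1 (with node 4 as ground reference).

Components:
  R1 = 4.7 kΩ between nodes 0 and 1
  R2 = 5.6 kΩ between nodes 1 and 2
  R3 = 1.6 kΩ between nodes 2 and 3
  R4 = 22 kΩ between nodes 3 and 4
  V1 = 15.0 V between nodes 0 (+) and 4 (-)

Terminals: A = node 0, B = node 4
Nodal analysis, taking node 4 as the 0 V reference.
Source V1 fixes V_0 = 15 V.
KCL at each unknown node (sum of currents leaving = 0; resistances in Ω):
  Node 1: (V_1 - 15)/4700 + (V_1 - V_2)/5600 = 0
  Node 2: (V_2 - V_1)/5600 + (V_2 - V_3)/1600 = 0
  Node 3: (V_3 - V_2)/1600 + (V_3 - 0)/22000 = 0
Collecting terms (coefficients in siemens):
  0.0003913·V_1 - 0.0001786·V_2 = 0.003191
  0.0008036·V_2 - 0.0001786·V_1 - 0.000625·V_3 = 0
  0.0006705·V_3 - 0.000625·V_2 = 0
Solving these 3 simultaneous equations (Gaussian elimination) gives:
  V_1 = 12.92 V, V_2 = 10.44 V, V_3 = 9.735 V
The requested potential is V_1 = 12.92 V.

Final answer: V_1 = 12.92 V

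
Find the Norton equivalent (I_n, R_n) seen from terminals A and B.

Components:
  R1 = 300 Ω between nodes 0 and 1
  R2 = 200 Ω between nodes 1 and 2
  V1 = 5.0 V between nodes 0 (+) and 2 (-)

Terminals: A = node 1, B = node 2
Find the Thévenin equivalent first; then I_n = V_th/R_th and R_n = R_th.
Step 1 — V_th is the open-circuit voltage V_A - V_B (nothing connected across the terminals).
Nodal analysis, taking node 2 as the 0 V reference.
Source V1 fixes V_0 = 5 V.
KCL at each unknown node (sum of currents leaving = 0; resistances in Ω):
  Node 1: (V_1 - 5)/300 + (V_1 - 0)/200 = 0
Collecting terms: 0.008333 × V_1 = 0.01667  =>  V_1 = 2 V
V_th = V_1 - V_2 = 2 - 0 = 2 V
Step 2 — R_th: zero the source — replace V1 by a short circuit (node 2 merges into node 0) — and find the resistance seen between A (node 1) and B (node 0).
Reduce the network between node 1 (A) and node 0 (B) by series/parallel combination:
  Rp1 = R1 ‖ R2 (parallel, both between nodes 0 and 1) = 1/(1/300 + 1/200) = 120 Ω
R_th = 120 Ω
I_n = V_th/R_th = 2/120 = 0.01667 A, and R_n = R_th = 120 Ω

Final answer: I_n = 0.01667 A, R_n = 120 Ω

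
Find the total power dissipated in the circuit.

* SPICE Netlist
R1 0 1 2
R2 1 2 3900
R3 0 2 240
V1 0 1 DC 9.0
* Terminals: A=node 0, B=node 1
Nodal analysis, taking node 1 as the 0 V reference.
Source V1 fixes V_0 = 9 V.
KCL at each unknown node (sum of currents leaving = 0; resistances in Ω):
  Node 2: (V_2 - 0)/3900 + (V_2 - 9)/240 = 0
Collecting terms: 0.004423 × V_2 = 0.0375  =>  V_2 = 8.478 V
Power in each resistor, P = (ΔV)²/R:
  P_R1 = (9 - 0)²/2 = 40.5 W
  P_R2 = (0 - 8.478)²/3900 = 0.01843 W
  P_R3 = (9 - 8.478)²/240 = 0.001134 W
P_total = P_R1 + P_R2 + P_R3 = 40.52 W

Final answer: 40.52 W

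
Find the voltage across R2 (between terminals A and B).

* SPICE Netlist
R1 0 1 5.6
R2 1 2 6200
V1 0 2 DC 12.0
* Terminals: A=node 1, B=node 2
R1 and R2 are in series across V1 (node 0 → node 1 → node 2), and the output A–B is taken across R2, so this is a voltage divider.
Series current: I = V1/(R1 + R2) = 12/(5.6 + 6200) = 12/6206 = 0.001934 A
V_R2 = I × R2 = V1 × R2/(R1 + R2) = 12 × 6200/6206 = 11.99 V

Final answer: 11.99 V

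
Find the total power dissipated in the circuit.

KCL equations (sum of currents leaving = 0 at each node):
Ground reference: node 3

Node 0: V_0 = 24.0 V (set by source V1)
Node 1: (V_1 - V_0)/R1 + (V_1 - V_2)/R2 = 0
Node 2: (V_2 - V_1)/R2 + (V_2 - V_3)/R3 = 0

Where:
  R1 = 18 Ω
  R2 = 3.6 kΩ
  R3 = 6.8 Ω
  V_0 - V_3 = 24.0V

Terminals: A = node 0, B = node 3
Nodal analysis, taking node 3 as the 0 V reference.
Source V1 fixes V_0 = 24 V.
KCL at each unknown node (sum of currents leaving = 0; resistances in Ω):
  Node 1: (V_1 - 24)/18 + (V_1 - V_2)/3600 = 0
  Node 2: (V_2 - V_1)/3600 + (V_2 - 0)/6.8 = 0
Collecting terms (coefficients in siemens):
  0.05583·V_1 - 0.0002778·V_2 = 1.333
  0.1473·V_2 - 0.0002778·V_1 = 0
Determinant D = (0.05583)(0.1473) - (-0.0002778)(-0.0002778) = 0.008226
V_1 = [(1.333)(0.1473) - (-0.0002778)(0)]/D = 23.88 V
V_2 = [(0.05583)(0) - (1.333)(-0.0002778)]/D = 0.04502 V
Power in each resistor, P = (ΔV)²/R:
  P_R1 = (24 - 23.88)²/18 = 0.0007891 W
  P_R2 = (23.88 - 0.04502)²/3600 = 0.1578 W
  P_R3 = (0.04502 - 0)²/6.8 = 0.0002981 W
P_total = P_R1 + P_R2 + P_R3 = 0.1589 W

Final answer: 0.1589 W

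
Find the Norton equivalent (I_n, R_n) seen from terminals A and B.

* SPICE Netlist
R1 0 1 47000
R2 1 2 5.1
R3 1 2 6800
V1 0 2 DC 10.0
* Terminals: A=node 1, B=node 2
Find the Thévenin equivalent first; then I_n = V_th/R_th and R_n = R_th.
Step 1 — V_th is the open-circuit voltage V_A - V_B (nothing connected across the terminals).
Nodal analysis, taking node 2 as the 0 V reference.
Source V1 fixes V_0 = 10 V.
KCL at each unknown node (sum of currents leaving = 0; resistances in Ω):
  Node 1: (V_1 - 10)/47000 + (V_1 - 0)/5.1 + (V_1 - 0)/6800 = 0
Collecting terms: 0.1962 × V_1 = 0.0002128  =>  V_1 = 0.001084 V
V_th = V_1 - V_2 = 0.001084 - 0 = 0.001084 V
Step 2 — R_th: zero the source — replace V1 by a short circuit (node 2 merges into node 0) — and find the resistance seen between A (node 1) and B (node 0).
Reduce the network between node 1 (A) and node 0 (B) by series/parallel combination:
  Rp1 = R1 ‖ R2 ‖ R3 (parallel, all between nodes 0 and 1) = 1/(1/47000 + 1/5.1 + 1/6800) = 5.096 Ω
R_th = 5.096 Ω
I_n = V_th/R_th = 0.001084/5.096 = 0.0002128 A, and R_n = R_th = 5.096 Ω

Final answer: I_n = 0.0002128 A, R_n = 5.096 Ω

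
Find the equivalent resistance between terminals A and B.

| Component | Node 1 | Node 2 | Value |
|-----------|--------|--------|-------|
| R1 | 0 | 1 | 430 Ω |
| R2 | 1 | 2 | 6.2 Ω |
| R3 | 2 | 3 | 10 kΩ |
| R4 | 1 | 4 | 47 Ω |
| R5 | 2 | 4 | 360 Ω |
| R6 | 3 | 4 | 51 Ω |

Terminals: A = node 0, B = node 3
The network is not a plain series/parallel combination. Inject a 1 A test current into terminal A (node 0) and return it from terminal B (node 3); then R_eq = V_A / (1 A).
Nodal analysis, taking node 3 as the 0 V reference.
Current source I_test pushes 1 A into node 0 and draws it out of node 3.
KCL at each unknown node (sum of currents leaving = 0; resistances in Ω):
  Node 0: (V_0 - V_1)/430 - 1 = 0
  Node 1: (V_1 - V_0)/430 + (V_1 - V_2)/6.2 + (V_1 - V_4)/47 = 0
  Node 2: (V_2 - V_1)/6.2 + (V_2 - 0)/10000 + (V_2 - V_4)/360 = 0
  Node 4: (V_4 - V_1)/47 + (V_4 - V_2)/360 + (V_4 - 0)/51 = 0
Collecting terms (coefficients in siemens):
  0.002326·V_0 - 0.002326·V_1 = 1
  0.1849·V_1 - 0.002326·V_0 - 0.1613·V_2 - 0.02128·V_4 = 0
  0.1642·V_2 - 0.1613·V_1 - 0.002778·V_4 = 0
  0.04366·V_4 - 0.02128·V_1 - 0.002778·V_2 = 0
Solving these 4 simultaneous equations (Gaussian elimination) gives:
  V_0 = 521.8 V, V_1 = 91.82 V, V_2 = 91.06 V, V_4 = 50.54 V
R_eq = V_0 / 1 A = 521.8 Ω

Final answer: 521.8 Ω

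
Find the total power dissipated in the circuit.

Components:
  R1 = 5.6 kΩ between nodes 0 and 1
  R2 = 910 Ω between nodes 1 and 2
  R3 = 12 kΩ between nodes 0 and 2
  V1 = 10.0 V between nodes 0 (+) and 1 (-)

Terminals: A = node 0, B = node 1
Nodal analysis, taking node 1 as the 0 V reference.
Source V1 fixes V_0 = 10 V.
KCL at each unknown node (sum of currents leaving = 0; resistances in Ω):
  Node 2: (V_2 - 0)/910 + (V_2 - 10)/12000 = 0
Collecting terms: 0.001182 × V_2 = 0.0008333  =>  V_2 = 0.7049 V
Power in each resistor, P = (ΔV)²/R:
  P_R1 = (10 - 0)²/5600 = 0.01786 W
  P_R2 = (0 - 0.7049)²/910 = 0.000546 W
  P_R3 = (10 - 0.7049)²/12000 = 0.0072 W
P_total = P_R1 + P_R2 + P_R3 = 0.0256 W

Final answer: 0.0256 W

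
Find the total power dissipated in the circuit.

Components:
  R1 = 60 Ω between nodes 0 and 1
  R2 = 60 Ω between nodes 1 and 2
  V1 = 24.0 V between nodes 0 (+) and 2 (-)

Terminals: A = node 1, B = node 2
Nodal analysis, taking node 2 as the 0 V reference.
Source V1 fixes V_0 = 24 V.
KCL at each unknown node (sum of currents leaving = 0; resistances in Ω):
  Node 1: (V_1 - 24)/60 + (V_1 - 0)/60 = 0
Collecting terms: 0.03333 × V_1 = 0.4  =>  V_1 = 12 V
Power in each resistor, P = (ΔV)²/R:
  P_R1 = (24 - 12)²/60 = 2.4 W
  P_R2 = (12 - 0)²/60 = 2.4 W
P_total = P_R1 + P_R2 = 4.8 W

Final answer: 4.8 W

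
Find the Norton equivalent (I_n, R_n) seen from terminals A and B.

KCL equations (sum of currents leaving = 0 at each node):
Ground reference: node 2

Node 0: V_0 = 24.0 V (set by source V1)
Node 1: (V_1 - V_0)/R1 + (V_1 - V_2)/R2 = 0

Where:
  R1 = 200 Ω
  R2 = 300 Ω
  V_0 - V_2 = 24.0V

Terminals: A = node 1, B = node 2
Find the Thévenin equivalent first; then I_n = V_th/R_th and R_n = R_th.
Step 1 — V_th is the open-circuit voltage V_A - V_B (nothing connected across the terminals).
Nodal analysis, taking node 2 as the 0 V reference.
Source V1 fixes V_0 = 24 V.
KCL at each unknown node (sum of currents leaving = 0; resistances in Ω):
  Node 1: (V_1 - 24)/200 + (V_1 - 0)/300 = 0
Collecting terms: 0.008333 × V_1 = 0.12  =>  V_1 = 14.4 V
V_th = V_1 - V_2 = 14.4 - 0 = 14.4 V
Step 2 — R_th: zero the source — replace V1 by a short circuit (node 2 merges into node 0) — and find the resistance seen between A (node 1) and B (node 0).
Reduce the network between node 1 (A) and node 0 (B) by series/parallel combination:
  Rp1 = R1 ‖ R2 (parallel, both between nodes 0 and 1) = 1/(1/200 + 1/300) = 120 Ω
R_th = 120 Ω
I_n = V_th/R_th = 14.4/120 = 0.12 A, and R_n = R_th = 120 Ω

Final answer: I_n = 0.12 A, R_n = 120 Ω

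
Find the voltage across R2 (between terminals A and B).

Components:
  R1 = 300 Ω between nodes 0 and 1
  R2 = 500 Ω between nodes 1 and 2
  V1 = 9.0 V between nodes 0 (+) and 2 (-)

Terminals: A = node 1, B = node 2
R1 and R2 are in series across V1 (node 0 → node 1 → node 2), and the output A–B is taken across R2, so this is a voltage divider.
Series current: I = V1/(R1 + R2) = 9/(300 + 500) = 9/800 = 0.01125 A
V_R2 = I × R2 = V1 × R2/(R1 + R2) = 9 × 500/800 = 5.625 V

Final answer: 5.625 V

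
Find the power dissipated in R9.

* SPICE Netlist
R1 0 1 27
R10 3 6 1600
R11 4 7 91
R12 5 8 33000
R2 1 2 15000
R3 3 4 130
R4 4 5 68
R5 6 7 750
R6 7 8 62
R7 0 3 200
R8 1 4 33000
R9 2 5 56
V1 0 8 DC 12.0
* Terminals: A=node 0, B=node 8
Nodal analysis, taking node 8 as the 0 V reference.
Source V1 fixes V_0 = 12 V.
KCL at each unknown node (sum of currents leaving = 0; resistances in Ω):
  Node 1: (V_1 - 12)/27 + (V_1 - V_2)/15000 + (V_1 - V_4)/33000 = 0
  Node 2: (V_2 - V_1)/15000 + (V_2 - V_5)/56 = 0
  Node 3: (V_3 - V_4)/130 + (V_3 - 12)/200 + (V_3 - V_6)/1600 = 0
  Node 4: (V_4 - V_3)/130 + (V_4 - V_5)/68 + (V_4 - V_1)/33000 + (V_4 - V_7)/91 = 0
  Node 5: (V_5 - V_4)/68 + (V_5 - V_2)/56 + (V_5 - 0)/33000 = 0
  Node 6: (V_6 - V_7)/750 + (V_6 - V_3)/1600 = 0
  Node 7: (V_7 - V_6)/750 + (V_7 - 0)/62 + (V_7 - V_4)/91 = 0
Collecting terms (coefficients in siemens):
  0.03713·V_1 - 0.00006667·V_2 - 0.0000303·V_4 = 0.4444
  0.01792·V_2 - 0.00006667·V_1 - 0.01786·V_5 = 0
  0.01332·V_3 - 0.007692·V_4 - 0.000625·V_6 = 0.06
  0.03342·V_4 - 0.0000303·V_1 - 0.007692·V_3 - 0.01471·V_5 - 0.01099·V_7 = 0
  0.03259·V_5 - 0.01786·V_2 - 0.01471·V_4 = 0
  0.001958·V_6 - 0.000625·V_3 - 0.001333·V_7 = 0
  0.02845·V_7 - 0.01099·V_4 - 0.001333·V_6 = 0
Solving these 7 simultaneous equations (Gaussian elimination) gives:
  V_1 = 11.98 V, V_2 = 3.883 V, V_3 = 6.87 V, V_4 = 3.824 V
  V_5 = 3.853 V, V_6 = 3.304 V, V_7 = 1.632 V
I_R9 = (V_2 - V_5)/R9 = (3.883 - 3.853)/56 = 0.0005397 A
P_R9 = I_R9² × R9 = (0.0005397)² × 56 = 0.00001631 W

Final answer: 1.631e-05 W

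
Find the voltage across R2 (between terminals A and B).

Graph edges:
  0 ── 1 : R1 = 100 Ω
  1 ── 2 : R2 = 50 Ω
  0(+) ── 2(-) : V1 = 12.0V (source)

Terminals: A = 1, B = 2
R1 and R2 are in series across V1 (node 0 → node 1 → node 2), and the output A–B is taken across R2, so this is a voltage divider.
Series current: I = V1/(R1 + R2) = 12/(100 + 50) = 12/150 = 0.08 A
V_R2 = I × R2 = V1 × R2/(R1 + R2) = 12 × 50/150 = 4 V

Final answer: 4 V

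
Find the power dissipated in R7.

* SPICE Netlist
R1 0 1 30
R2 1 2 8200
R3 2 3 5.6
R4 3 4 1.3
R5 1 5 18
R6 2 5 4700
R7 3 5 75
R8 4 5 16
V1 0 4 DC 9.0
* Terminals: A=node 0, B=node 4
Nodal analysis, taking node 4 as the 0 V reference.
Source V1 fixes V_0 = 9 V.
KCL at each unknown node (sum of currents leaving = 0; resistances in Ω):
  Node 1: (V_1 - 9)/30 + (V_1 - V_2)/8200 + (V_1 - V_5)/18 = 0
  Node 2: (V_2 - V_1)/8200 + (V_2 - V_3)/5.6 + (V_2 - V_5)/4700 = 0
  Node 3: (V_3 - V_2)/5.6 + (V_3 - 0)/1.3 + (V_3 - V_5)/75 = 0
  Node 5: (V_5 - V_1)/18 + (V_5 - V_2)/4700 + (V_5 - V_3)/75 + (V_5 - 0)/16 = 0
Collecting terms (coefficients in siemens):
  0.08901·V_1 - 0.000122·V_2 - 0.05556·V_5 = 0.3
  0.1789·V_2 - 0.000122·V_1 - 0.1786·V_3 - 0.0002128·V_5 = 0
  0.9611·V_3 - 0.1786·V_2 - 0.01333·V_5 = 0
  0.1316·V_5 - 0.05556·V_1 - 0.0002128·V_2 - 0.01333·V_3 = 0
Solving these 4 simultaneous equations (Gaussian elimination) gives:
  V_1 = 4.579 V, V_2 = 0.03958 V, V_3 = 0.03422 V, V_5 = 1.937 V
I_R7 = (V_3 - V_5)/R7 = (0.03422 - 1.937)/75 = -0.02537 A
P_R7 = I_R7² × R7 = (-0.02537)² × 75 = 0.04826 W

Final answer: 0.04826 W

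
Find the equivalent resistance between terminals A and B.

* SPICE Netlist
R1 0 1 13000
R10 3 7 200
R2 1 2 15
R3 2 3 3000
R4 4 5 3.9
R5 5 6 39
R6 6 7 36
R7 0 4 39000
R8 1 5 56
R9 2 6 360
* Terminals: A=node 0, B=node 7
The network is not a plain series/parallel combination. Inject a 1 A test current into terminal A (node 0) and return it from terminal B (node 7); then R_eq = V_A / (1 A).
Nodal analysis, taking node 7 as the 0 V reference.
Current source I_test pushes 1 A into node 0 and draws it out of node 7.
KCL at each unknown node (sum of currents leaving = 0; resistances in Ω):
  Node 0: (V_0 - V_1)/13000 + (V_0 - V_4)/39000 - 1 = 0
  Node 1: (V_1 - V_0)/13000 + (V_1 - V_2)/15 + (V_1 - V_5)/56 = 0
  Node 2: (V_2 - V_1)/15 + (V_2 - V_3)/3000 + (V_2 - V_6)/360 = 0
  Node 3: (V_3 - V_2)/3000 + (V_3 - 0)/200 = 0
  Node 4: (V_4 - V_0)/39000 + (V_4 - V_5)/3.9 = 0
  Node 5: (V_5 - V_1)/56 + (V_5 - V_4)/3.9 + (V_5 - V_6)/39 = 0
  Node 6: (V_6 - V_2)/360 + (V_6 - V_5)/39 + (V_6 - 0)/36 = 0
Collecting terms (coefficients in siemens):
  0.0001026·V_0 - 0.00007692·V_1 - 0.00002564·V_4 = 1
  0.0846·V_1 - 0.00007692·V_0 - 0.06667·V_2 - 0.01786·V_5 = 0
  0.06978·V_2 - 0.06667·V_1 - 0.0003333·V_3 - 0.002778·V_6 = 0
  0.005333·V_3 - 0.0003333·V_2 = 0
  0.2564·V_4 - 0.00002564·V_0 - 0.2564·V_5 = 0
  0.2999·V_5 - 0.01786·V_1 - 0.2564·V_4 - 0.02564·V_6 = 0
  0.0562·V_6 - 0.002778·V_2 - 0.02564·V_5 = 0
Solving these 7 simultaneous equations (Gaussian elimination) gives:
  V_0 = 9840 V, V_1 = 97.39 V, V_2 = 94.47 V, V_3 = 5.904 V
  V_4 = 67.31 V, V_5 = 66.34 V, V_6 = 34.94 V
R_eq = V_0 / 1 A = 9840 Ω = 9.84 kΩ

Final answer: 9.84 kΩ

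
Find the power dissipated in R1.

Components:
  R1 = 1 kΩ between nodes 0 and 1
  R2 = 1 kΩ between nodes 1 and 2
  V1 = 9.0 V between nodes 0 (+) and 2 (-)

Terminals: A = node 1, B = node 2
Nodal analysis, taking node 2 as the 0 V reference.
Source V1 fixes V_0 = 9 V.
KCL at each unknown node (sum of currents leaving = 0; resistances in Ω):
  Node 1: (V_1 - 9)/1000 + (V_1 - 0)/1000 = 0
Collecting terms: 0.002 × V_1 = 0.009  =>  V_1 = 4.5 V
I_R1 = (V_0 - V_1)/R1 = (9 - 4.5)/1000 = 0.0045 A
P_R1 = I_R1² × R1 = (0.0045)² × 1000 = 0.02025 W

Final answer: 0.02025 W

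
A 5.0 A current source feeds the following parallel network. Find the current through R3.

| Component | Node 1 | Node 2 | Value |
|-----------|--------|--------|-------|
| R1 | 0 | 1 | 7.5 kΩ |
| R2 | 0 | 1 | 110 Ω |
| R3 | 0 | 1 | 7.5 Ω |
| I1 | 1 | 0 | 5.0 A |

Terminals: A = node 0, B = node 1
All resistors sit directly between nodes 0 and 1, so they are in parallel and share one voltage V; the full source current 5 A splits among them.
1/R_par = 1/7500 + 1/110 + 1/7.5 = 0.1426 S  =>  R_par = 7.015 Ω
V = I × R_par = 5 × 7.015 = 35.07 V
I_R3 = V/R3 = 35.07/7.5 = 4.676 A

Final answer: 4.676 A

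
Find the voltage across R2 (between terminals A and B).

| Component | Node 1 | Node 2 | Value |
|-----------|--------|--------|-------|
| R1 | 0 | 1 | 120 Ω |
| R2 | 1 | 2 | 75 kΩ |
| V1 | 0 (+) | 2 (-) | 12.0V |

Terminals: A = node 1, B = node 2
R1 and R2 are in series across V1 (node 0 → node 1 → node 2), and the output A–B is taken across R2, so this is a voltage divider.
Series current: I = V1/(R1 + R2) = 12/(120 + 75000) = 12/75120 = 0.0001597 A
V_R2 = I × R2 = V1 × R2/(R1 + R2) = 12 × 75000/75120 = 11.98 V

Final answer: 11.98 V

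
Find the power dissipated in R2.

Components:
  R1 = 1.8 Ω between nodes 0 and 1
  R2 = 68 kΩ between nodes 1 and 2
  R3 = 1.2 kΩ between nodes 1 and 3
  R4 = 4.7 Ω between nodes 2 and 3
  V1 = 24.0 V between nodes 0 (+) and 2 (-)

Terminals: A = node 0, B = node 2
Nodal analysis, taking node 2 as the 0 V reference.
Source V1 fixes V_0 = 24 V.
KCL at each unknown node (sum of currents leaving = 0; resistances in Ω):
  Node 1: (V_1 - 24)/1.8 + (V_1 - 0)/68000 + (V_1 - V_3)/1200 = 0
  Node 3: (V_3 - V_1)/1200 + (V_3 - 0)/4.7 = 0
Collecting terms (coefficients in siemens):
  0.5564·V_1 - 0.0008333·V_3 = 13.33
  0.2136·V_3 - 0.0008333·V_1 = 0
Determinant D = (0.5564)(0.2136) - (-0.0008333)(-0.0008333) = 0.1188
V_1 = [(13.33)(0.2136) - (-0.0008333)(0)]/D = 23.96 V
V_3 = [(0.5564)(0) - (13.33)(-0.0008333)]/D = 0.09349 V
I_R2 = (V_1 - V_2)/R2 = (23.96 - 0)/68000 = 0.0003524 A
P_R2 = I_R2² × R2 = (0.0003524)² × 68000 = 0.008445 W

Final answer: 0.008445 W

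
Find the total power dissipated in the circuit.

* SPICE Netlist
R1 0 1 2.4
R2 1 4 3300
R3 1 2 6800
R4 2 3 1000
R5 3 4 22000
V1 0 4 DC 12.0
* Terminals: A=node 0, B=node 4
Nodal analysis, taking node 4 as the 0 V reference.
Source V1 fixes V_0 = 12 V.
KCL at each unknown node (sum of currents leaving = 0; resistances in Ω):
  Node 1: (V_1 - 12)/2.4 + (V_1 - 0)/3300 + (V_1 - V_2)/6800 = 0
  Node 2: (V_2 - V_1)/6800 + (V_2 - V_3)/1000 = 0
  Node 3: (V_3 - V_2)/1000 + (V_3 - 0)/22000 = 0
Collecting terms (coefficients in siemens):
  0.4171·V_1 - 0.0001471·V_2 = 5
  0.001147·V_2 - 0.0001471·V_1 - 0.001·V_3 = 0
  0.001045·V_3 - 0.001·V_2 = 0
Solving these 3 simultaneous equations (Gaussian elimination) gives:
  V_1 = 11.99 V, V_2 = 9.254 V, V_3 = 8.852 V
Power in each resistor, P = (ΔV)²/R:
  P_R1 = (12 - 11.99)²/2.4 = 0.00003909 W
  P_R2 = (11.99 - 0)²/3300 = 0.04357 W
  P_R3 = (11.99 - 9.254)²/6800 = 0.001101 W
  P_R4 = (9.254 - 8.852)²/1000 = 0.0001619 W
  P_R5 = (8.852 - 0)²/22000 = 0.003562 W
P_total = P_R1 + P_R2 + P_R3 + P_R4 + P_R5 = 0.04843 W

Final answer: 0.04843 W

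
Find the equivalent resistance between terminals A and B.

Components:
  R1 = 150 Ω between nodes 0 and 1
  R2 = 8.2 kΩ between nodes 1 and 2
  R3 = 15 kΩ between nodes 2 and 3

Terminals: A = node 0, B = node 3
Reduce the network between node 0 (A) and node 3 (B) by series/parallel combination:
  Rs1 = R1 + R2 (series, joined only at node 1) = 150 + 8200 = 8350 Ω
  Rs2 = R3 + Rs1 (series, joined only at node 2) = 15000 + 8350 = 23350 Ω
R_eq = 23.35 kΩ

Final answer: 23.35 kΩ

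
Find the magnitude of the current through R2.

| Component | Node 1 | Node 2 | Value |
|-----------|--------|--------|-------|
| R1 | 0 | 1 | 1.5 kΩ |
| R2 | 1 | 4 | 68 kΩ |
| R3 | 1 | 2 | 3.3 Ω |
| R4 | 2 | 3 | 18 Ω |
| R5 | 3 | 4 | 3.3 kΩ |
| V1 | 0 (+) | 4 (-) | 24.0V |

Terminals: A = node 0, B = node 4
Nodal analysis, taking node 4 as the 0 V reference.
Source V1 fixes V_0 = 24 V.
KCL at each unknown node (sum of currents leaving = 0; resistances in Ω):
  Node 1: (V_1 - 24)/1500 + (V_1 - 0)/68000 + (V_1 - V_2)/3.3 = 0
  Node 2: (V_2 - V_1)/3.3 + (V_2 - V_3)/18 = 0
  Node 3: (V_3 - V_2)/18 + (V_3 - 0)/3300 = 0
Collecting terms (coefficients in siemens):
  0.3037·V_1 - 0.303·V_2 = 0.016
  0.3586·V_2 - 0.303·V_1 - 0.05556·V_3 = 0
  0.05586·V_3 - 0.05556·V_2 = 0
Solving these 3 simultaneous equations (Gaussian elimination) gives:
  V_1 = 16.29 V, V_2 = 16.27 V, V_3 = 16.18 V
I_R2 = (V_1 - V_4)/R2 = (16.29 - 0)/68000 = 0.0002395 A
|I_R2| = 0.0002395 A

Final answer: |I_R2| = 0.0002395 A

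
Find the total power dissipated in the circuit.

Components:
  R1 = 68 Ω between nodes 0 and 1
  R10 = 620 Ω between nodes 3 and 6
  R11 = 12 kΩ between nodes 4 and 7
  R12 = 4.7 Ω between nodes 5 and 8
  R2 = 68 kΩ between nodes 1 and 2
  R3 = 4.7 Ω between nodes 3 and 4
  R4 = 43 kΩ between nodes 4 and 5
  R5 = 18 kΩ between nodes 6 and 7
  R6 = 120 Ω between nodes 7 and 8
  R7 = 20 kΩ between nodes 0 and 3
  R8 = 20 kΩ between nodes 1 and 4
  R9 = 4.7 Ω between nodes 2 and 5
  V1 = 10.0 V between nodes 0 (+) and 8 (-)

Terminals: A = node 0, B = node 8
Nodal analysis, taking node 8 as the 0 V reference.
Source V1 fixes V_0 = 10 V.
KCL at each unknown node (sum of currents leaving = 0; resistances in Ω):
  Node 1: (V_1 - 10)/68 + (V_1 - V_2)/68000 + (V_1 - V_4)/20000 = 0
  Node 2: (V_2 - V_1)/68000 + (V_2 - V_5)/4.7 = 0
  Node 3: (V_3 - V_4)/4.7 + (V_3 - 10)/20000 + (V_3 - V_6)/620 = 0
  Node 4: (V_4 - V_3)/4.7 + (V_4 - V_5)/43000 + (V_4 - V_1)/20000 + (V_4 - V_7)/12000 = 0
  Node 5: (V_5 - V_4)/43000 + (V_5 - V_2)/4.7 + (V_5 - 0)/4.7 = 0
  Node 6: (V_6 - V_7)/18000 + (V_6 - V_3)/620 = 0
  Node 7: (V_7 - V_6)/18000 + (V_7 - 0)/120 + (V_7 - V_4)/12000 = 0
Collecting terms (coefficients in siemens):
  0.01477·V_1 - 0.00001471·V_2 - 0.00005·V_4 = 0.1471
  0.2128·V_2 - 0.00001471·V_1 - 0.2128·V_5 = 0
  0.2144·V_3 - 0.2128·V_4 - 0.001613·V_6 = 0.0005
  0.2129·V_4 - 0.00005·V_1 - 0.2128·V_3 - 0.00002326·V_5 - 0.00008333·V_7 = 0
  0.4256·V_5 - 0.2128·V_2 - 0.00002326·V_4 = 0
  0.001668·V_6 - 0.001613·V_3 - 0.00005556·V_7 = 0
  0.008472·V_7 - 0.00008333·V_4 - 0.00005556·V_6 = 0
Solving these 7 simultaneous equations (Gaussian elimination) gives:
  V_1 = 9.969 V, V_2 = 0.001801 V, V_3 = 3.869 V, V_4 = 3.869 V
  V_5 = 0.001112 V, V_6 = 3.742 V, V_7 = 0.06259 V
Power in each resistor, P = (ΔV)²/R:
  P_R1 = (10 - 9.969)²/68 = 0.00001387 W
  P_R2 = (9.969 - 0.001801)²/68000 = 0.001461 W
  P_R3 = (3.869 - 3.869)²/4.7 = 0.00000004899 W
  P_R4 = (3.869 - 0.001112)²/43000 = 0.0003479 W
  P_R5 = (3.742 - 0.06259)²/18000 = 0.0007523 W
  P_R6 = (0.06259 - 0)²/120 = 0.00003265 W
  P_R7 = (10 - 3.869)²/20000 = 0.001879 W
  P_R8 = (9.969 - 3.869)²/20000 = 0.001861 W
  P_R9 = (0.001801 - 0.001112)²/4.7 = 0.000000101 W
  P_R10 = (3.869 - 3.742)²/620 = 0.00002591 W
  P_R11 = (3.869 - 0.06259)²/12000 = 0.001207 W
  P_R12 = (0.001112 - 0)²/4.7 = 0.0000002629 W
P_total = P_R1 + P_R2 + P_R3 + P_R4 + P_R5 + P_R6 + P_R7 + P_R8 + P_R9 + P_R10 + P_R11 + P_R12 = 0.007581 W

Final answer: 0.007581 W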